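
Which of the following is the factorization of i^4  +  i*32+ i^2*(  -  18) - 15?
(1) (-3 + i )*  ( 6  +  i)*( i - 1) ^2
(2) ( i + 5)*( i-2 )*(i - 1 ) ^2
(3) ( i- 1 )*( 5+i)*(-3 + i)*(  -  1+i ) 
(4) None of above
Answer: 3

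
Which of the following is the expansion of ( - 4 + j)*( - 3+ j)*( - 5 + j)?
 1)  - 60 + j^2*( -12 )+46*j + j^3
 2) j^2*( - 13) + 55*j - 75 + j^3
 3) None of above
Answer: 3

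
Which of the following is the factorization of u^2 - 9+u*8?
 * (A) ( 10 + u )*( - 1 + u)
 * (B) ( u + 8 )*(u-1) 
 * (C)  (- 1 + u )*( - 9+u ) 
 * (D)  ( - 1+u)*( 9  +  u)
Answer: D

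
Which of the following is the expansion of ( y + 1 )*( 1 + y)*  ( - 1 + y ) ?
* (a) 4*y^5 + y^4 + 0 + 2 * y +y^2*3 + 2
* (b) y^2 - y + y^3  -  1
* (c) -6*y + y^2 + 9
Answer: b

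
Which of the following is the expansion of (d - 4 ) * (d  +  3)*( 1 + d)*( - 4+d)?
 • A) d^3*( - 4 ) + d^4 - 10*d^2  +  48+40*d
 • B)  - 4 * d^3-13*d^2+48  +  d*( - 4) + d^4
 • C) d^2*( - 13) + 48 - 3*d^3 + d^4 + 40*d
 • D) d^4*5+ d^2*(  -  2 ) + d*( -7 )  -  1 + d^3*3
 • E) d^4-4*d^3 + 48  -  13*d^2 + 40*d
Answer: E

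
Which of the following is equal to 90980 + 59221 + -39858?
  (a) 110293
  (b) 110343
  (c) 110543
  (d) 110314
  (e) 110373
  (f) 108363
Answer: b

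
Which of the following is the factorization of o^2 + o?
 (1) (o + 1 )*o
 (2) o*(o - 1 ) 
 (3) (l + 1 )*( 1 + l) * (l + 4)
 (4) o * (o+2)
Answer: 1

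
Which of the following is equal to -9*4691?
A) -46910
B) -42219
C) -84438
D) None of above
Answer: B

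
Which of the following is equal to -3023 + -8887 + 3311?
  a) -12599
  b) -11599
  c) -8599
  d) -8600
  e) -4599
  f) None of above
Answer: c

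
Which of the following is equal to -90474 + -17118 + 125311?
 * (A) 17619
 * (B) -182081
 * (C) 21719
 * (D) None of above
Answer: D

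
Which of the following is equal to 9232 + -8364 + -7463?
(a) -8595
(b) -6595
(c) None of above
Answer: b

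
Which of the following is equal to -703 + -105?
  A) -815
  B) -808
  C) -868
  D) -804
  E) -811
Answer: B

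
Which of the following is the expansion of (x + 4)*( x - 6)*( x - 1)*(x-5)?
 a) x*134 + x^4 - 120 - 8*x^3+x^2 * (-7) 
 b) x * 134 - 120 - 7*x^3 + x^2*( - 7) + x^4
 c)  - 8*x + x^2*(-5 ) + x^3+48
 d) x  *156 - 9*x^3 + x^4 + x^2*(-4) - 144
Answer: a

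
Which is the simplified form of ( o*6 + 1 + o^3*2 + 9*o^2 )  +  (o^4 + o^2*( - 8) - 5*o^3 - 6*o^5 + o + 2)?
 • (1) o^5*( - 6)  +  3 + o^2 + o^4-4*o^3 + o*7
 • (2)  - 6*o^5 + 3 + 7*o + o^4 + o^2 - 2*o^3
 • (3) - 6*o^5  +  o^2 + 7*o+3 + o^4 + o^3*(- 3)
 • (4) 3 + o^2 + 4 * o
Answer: 3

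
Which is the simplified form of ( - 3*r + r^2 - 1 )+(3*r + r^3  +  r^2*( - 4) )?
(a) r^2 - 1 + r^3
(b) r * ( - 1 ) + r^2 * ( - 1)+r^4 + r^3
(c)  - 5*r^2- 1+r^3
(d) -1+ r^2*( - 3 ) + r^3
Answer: d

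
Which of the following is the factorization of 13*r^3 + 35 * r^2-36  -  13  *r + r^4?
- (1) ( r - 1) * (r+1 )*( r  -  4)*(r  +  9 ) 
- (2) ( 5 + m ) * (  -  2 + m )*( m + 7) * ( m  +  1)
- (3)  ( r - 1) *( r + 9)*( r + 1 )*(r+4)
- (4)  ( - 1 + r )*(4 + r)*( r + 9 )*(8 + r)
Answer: 3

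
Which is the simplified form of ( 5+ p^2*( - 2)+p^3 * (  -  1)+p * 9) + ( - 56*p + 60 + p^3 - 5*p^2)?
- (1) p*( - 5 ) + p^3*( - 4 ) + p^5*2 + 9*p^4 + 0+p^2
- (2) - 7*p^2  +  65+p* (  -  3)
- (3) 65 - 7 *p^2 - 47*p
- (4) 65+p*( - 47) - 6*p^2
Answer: 3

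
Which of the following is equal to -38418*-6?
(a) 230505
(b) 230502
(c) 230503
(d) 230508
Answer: d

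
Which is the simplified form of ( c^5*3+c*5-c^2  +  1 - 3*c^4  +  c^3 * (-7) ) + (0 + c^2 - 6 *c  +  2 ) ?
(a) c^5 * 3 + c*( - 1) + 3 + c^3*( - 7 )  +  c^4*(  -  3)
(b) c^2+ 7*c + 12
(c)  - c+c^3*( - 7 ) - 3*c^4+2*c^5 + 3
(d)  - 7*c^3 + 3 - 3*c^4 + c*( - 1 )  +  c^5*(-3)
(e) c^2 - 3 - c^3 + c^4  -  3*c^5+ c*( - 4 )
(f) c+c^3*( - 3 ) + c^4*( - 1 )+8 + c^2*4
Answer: a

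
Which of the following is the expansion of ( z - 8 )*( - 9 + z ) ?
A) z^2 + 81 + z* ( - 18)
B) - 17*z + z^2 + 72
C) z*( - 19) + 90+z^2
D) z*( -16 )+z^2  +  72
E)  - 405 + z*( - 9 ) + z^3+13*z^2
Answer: B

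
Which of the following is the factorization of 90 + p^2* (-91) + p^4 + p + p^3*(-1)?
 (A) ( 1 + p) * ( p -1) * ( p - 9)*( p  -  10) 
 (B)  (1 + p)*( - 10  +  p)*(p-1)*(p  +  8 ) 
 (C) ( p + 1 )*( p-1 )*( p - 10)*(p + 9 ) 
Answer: C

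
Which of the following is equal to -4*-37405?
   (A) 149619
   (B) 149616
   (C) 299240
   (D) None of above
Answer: D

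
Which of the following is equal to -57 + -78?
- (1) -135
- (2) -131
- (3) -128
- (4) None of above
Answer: 1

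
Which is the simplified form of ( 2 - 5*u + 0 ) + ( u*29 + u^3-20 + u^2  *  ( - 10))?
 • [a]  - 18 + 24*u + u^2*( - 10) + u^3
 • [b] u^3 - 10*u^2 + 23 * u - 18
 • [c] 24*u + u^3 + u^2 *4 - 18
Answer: a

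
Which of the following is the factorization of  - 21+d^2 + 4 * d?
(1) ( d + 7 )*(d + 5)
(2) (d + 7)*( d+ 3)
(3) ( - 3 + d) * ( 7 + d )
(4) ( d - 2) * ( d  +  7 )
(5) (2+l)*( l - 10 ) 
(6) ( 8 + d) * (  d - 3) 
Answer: 3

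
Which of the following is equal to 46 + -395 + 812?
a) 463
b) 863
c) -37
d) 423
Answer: a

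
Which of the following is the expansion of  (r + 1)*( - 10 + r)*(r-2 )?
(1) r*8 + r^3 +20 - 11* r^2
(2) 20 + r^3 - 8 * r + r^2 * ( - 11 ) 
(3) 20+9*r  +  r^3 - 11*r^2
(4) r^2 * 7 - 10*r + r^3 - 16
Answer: 1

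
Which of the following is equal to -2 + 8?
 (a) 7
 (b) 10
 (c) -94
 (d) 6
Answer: d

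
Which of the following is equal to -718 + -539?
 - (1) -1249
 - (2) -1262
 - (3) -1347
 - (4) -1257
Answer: 4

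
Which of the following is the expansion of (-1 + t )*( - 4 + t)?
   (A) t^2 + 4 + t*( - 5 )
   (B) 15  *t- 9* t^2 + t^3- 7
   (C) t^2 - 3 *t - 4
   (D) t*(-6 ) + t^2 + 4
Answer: A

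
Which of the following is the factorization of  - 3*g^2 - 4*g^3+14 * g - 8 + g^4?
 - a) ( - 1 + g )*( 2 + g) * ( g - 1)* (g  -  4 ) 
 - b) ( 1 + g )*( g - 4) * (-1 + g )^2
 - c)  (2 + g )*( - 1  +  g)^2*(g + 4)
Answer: a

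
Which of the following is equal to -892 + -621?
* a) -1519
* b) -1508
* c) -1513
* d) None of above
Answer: c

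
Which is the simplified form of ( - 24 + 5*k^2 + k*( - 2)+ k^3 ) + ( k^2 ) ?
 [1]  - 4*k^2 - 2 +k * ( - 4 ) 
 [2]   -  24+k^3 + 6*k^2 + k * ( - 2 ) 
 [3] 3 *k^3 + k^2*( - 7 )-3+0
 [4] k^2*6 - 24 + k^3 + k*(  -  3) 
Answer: 2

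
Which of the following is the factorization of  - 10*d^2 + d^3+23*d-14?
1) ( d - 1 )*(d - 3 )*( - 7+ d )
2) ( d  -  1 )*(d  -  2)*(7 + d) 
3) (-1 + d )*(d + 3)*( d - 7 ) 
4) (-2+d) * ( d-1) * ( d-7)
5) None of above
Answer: 4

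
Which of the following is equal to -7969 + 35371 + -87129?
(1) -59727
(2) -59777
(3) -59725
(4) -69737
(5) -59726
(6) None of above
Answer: 1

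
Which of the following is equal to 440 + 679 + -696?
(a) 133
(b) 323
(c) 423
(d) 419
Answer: c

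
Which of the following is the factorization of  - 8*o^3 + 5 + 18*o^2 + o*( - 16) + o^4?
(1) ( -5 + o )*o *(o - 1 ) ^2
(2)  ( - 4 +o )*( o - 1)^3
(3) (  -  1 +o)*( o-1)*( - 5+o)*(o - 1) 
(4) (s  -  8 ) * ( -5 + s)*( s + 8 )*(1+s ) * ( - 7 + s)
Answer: 3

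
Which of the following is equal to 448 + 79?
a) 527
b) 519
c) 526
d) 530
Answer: a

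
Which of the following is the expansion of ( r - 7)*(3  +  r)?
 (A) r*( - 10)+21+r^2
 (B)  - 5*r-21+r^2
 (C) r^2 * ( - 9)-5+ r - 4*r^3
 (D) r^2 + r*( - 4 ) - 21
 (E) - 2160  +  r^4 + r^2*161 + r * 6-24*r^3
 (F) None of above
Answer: D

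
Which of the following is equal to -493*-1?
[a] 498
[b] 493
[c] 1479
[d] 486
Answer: b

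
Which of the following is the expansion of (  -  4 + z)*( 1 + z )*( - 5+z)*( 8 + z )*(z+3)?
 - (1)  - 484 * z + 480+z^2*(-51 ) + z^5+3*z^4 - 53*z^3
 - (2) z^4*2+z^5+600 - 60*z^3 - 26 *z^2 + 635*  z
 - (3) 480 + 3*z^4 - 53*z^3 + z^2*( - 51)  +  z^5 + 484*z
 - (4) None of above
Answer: 3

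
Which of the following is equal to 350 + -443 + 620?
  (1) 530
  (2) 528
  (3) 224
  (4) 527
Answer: 4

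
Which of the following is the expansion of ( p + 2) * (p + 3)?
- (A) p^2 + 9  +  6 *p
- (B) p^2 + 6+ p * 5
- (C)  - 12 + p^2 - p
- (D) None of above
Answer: B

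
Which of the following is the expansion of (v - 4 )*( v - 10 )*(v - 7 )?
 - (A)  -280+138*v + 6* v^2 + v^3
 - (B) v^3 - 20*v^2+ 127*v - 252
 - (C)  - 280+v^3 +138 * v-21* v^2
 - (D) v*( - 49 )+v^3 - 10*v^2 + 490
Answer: C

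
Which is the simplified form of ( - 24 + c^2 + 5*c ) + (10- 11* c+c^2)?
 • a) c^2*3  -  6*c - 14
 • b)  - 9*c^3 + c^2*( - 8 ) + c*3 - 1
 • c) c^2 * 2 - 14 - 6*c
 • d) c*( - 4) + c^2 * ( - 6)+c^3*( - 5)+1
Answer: c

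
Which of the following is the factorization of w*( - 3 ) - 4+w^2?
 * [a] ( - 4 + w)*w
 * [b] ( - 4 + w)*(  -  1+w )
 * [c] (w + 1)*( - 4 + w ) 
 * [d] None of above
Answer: c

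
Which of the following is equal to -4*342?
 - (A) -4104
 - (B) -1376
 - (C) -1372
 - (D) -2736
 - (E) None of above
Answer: E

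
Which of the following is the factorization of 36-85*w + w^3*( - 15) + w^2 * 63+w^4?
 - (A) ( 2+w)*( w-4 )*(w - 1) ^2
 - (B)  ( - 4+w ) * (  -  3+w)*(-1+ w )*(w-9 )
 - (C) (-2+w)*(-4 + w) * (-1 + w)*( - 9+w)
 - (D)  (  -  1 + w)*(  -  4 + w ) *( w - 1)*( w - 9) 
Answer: D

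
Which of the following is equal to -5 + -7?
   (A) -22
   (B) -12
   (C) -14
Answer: B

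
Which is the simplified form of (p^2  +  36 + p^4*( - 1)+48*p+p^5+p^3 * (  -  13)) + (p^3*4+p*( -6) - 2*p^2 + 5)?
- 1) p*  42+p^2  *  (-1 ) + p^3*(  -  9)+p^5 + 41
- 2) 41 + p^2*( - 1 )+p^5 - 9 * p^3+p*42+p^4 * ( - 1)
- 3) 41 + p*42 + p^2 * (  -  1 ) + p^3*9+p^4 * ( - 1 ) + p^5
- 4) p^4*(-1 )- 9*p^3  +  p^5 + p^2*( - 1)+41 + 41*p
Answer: 2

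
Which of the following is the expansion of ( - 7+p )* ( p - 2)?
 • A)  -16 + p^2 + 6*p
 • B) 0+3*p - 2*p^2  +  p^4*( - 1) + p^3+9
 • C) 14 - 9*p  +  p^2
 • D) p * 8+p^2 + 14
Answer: C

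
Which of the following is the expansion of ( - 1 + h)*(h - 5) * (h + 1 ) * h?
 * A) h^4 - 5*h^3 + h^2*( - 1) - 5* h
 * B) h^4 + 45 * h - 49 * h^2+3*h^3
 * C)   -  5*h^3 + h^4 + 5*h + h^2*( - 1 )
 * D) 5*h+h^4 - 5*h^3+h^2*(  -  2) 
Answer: C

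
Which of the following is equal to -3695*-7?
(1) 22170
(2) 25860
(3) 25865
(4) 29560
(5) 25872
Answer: 3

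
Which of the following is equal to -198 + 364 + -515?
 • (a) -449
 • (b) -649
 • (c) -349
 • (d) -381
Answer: c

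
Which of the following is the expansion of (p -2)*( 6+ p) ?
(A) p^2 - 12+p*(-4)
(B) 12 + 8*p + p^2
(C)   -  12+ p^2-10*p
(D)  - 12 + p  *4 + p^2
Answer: D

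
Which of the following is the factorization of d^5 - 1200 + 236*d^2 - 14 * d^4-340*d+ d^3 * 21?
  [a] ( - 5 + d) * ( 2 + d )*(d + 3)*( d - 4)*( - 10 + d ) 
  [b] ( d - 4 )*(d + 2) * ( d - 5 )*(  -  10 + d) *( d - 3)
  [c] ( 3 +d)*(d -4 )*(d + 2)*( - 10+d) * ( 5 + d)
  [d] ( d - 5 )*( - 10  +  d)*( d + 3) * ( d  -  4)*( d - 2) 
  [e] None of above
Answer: a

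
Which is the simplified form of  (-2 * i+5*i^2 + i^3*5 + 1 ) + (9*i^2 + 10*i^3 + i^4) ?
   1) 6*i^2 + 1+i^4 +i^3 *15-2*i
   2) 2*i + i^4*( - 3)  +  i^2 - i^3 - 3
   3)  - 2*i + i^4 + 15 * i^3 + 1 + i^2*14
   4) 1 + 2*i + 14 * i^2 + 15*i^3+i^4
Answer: 3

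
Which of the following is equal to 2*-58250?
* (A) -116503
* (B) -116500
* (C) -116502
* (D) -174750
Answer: B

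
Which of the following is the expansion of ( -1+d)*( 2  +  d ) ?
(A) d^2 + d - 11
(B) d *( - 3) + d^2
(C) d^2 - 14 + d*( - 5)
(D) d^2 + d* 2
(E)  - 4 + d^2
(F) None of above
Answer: F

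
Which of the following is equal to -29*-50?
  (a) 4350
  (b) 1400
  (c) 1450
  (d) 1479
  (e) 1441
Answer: c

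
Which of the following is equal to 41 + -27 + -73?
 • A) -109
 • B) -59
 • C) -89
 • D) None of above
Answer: B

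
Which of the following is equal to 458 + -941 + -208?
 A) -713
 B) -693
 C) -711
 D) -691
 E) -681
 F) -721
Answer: D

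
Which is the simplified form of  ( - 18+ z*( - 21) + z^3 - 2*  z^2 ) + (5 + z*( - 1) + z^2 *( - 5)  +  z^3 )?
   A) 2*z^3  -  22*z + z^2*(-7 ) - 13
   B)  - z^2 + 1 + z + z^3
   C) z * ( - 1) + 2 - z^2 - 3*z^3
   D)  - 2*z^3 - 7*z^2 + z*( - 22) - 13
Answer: A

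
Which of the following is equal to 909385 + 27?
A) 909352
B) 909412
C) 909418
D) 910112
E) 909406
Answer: B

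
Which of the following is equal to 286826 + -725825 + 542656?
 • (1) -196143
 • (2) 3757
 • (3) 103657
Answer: 3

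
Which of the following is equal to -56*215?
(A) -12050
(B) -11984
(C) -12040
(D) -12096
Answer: C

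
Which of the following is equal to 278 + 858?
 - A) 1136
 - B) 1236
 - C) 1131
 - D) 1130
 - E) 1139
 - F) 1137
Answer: A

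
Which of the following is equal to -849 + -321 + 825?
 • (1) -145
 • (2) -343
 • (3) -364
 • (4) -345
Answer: 4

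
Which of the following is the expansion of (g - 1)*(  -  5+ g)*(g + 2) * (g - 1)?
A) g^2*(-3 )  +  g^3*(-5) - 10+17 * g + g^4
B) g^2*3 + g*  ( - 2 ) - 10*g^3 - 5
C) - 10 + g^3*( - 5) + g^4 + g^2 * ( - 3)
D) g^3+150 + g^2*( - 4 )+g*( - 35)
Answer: A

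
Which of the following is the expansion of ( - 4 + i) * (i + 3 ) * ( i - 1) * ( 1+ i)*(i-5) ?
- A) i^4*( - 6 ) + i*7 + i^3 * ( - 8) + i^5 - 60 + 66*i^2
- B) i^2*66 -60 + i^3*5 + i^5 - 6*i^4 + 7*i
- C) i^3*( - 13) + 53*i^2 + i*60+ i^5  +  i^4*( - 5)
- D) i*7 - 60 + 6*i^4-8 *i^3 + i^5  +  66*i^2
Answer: A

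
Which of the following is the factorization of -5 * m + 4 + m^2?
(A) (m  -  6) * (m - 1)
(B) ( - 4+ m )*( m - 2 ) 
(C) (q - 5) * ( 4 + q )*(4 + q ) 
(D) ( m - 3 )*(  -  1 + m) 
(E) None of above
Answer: E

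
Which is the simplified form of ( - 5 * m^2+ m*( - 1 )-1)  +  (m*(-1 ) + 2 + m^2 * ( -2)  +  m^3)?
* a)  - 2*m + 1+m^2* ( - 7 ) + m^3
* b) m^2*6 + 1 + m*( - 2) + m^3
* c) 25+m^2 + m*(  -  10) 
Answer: a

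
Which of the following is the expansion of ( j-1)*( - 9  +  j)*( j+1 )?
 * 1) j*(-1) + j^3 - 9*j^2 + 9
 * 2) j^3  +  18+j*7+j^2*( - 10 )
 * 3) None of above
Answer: 1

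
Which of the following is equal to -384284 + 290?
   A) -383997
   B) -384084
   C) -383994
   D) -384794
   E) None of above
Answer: C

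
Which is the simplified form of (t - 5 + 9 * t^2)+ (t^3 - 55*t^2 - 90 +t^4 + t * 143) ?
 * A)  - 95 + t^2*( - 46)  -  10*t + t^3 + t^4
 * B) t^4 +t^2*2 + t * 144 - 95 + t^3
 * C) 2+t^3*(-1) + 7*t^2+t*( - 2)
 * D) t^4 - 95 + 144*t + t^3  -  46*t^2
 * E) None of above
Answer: D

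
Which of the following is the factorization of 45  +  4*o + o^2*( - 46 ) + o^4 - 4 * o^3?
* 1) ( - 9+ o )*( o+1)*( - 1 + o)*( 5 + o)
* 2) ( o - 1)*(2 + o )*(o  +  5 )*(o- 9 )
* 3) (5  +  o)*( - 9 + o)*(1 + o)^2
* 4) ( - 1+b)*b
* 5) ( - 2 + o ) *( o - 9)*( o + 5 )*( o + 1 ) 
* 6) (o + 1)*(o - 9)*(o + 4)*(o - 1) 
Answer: 1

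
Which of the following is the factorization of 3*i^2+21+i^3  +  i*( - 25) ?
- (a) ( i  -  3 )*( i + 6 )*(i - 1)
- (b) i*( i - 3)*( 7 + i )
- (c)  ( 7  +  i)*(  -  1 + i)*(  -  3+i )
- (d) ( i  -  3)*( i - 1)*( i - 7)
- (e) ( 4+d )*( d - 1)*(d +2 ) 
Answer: c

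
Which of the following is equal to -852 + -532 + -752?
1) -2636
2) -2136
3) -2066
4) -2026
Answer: 2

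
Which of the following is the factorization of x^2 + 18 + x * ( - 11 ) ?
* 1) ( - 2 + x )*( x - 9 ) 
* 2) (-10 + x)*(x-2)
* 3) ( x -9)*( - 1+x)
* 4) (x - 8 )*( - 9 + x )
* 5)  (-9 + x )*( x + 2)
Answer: 1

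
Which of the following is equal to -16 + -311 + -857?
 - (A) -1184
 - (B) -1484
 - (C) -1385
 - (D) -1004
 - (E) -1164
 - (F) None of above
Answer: A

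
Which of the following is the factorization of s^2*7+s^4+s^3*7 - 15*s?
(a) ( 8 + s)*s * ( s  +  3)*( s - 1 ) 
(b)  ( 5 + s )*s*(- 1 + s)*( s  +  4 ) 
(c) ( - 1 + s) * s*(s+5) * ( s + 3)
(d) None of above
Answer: c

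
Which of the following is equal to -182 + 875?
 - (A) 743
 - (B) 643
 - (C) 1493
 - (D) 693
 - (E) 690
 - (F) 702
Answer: D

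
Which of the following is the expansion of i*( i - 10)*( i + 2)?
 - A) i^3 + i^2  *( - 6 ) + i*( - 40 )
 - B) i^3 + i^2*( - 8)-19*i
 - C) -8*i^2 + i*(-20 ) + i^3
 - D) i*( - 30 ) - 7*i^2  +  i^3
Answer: C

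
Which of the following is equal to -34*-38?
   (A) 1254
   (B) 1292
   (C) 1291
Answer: B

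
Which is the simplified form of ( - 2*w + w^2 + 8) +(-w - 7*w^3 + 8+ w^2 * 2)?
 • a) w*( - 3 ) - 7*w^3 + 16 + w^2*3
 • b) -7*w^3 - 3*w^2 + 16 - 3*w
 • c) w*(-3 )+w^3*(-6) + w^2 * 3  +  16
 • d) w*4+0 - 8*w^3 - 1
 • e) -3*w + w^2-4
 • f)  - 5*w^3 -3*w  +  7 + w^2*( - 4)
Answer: a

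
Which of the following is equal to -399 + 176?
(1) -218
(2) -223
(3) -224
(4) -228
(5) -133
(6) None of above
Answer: 2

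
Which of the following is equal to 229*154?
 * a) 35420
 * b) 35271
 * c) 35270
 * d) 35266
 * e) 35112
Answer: d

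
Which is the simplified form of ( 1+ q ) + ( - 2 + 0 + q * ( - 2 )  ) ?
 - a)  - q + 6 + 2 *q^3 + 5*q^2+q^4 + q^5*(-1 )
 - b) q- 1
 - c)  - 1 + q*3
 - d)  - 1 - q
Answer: d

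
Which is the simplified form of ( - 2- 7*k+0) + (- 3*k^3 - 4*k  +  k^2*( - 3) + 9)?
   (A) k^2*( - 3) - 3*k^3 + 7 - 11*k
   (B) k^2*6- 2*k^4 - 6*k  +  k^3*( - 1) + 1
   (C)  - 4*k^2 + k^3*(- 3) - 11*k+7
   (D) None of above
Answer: A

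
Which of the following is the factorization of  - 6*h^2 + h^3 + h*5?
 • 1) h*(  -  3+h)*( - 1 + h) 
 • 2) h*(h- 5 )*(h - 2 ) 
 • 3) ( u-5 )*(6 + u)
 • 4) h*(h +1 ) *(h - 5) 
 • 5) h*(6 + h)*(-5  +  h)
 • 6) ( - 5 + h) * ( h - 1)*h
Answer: 6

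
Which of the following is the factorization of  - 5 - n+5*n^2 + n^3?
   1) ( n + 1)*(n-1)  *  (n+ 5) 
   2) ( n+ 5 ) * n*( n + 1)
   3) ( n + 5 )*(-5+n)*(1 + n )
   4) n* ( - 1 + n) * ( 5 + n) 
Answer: 1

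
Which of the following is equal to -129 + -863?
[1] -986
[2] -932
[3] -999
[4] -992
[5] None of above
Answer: 4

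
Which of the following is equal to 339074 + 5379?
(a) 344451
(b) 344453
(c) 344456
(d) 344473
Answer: b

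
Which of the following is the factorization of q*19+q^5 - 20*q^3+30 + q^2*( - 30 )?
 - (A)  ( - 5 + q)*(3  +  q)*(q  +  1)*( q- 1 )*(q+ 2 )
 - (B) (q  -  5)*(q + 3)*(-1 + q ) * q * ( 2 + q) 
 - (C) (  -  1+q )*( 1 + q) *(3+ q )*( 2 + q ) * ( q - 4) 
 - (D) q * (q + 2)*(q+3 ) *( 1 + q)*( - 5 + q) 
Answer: A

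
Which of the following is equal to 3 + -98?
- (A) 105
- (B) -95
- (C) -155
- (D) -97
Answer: B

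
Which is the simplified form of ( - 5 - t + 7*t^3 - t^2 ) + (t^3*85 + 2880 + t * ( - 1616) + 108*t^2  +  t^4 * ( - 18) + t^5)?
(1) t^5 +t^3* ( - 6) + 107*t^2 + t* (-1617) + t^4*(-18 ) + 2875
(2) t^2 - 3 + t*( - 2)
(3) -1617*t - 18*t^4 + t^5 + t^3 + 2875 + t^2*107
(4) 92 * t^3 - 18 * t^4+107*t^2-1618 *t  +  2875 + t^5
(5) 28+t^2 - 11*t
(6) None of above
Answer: 6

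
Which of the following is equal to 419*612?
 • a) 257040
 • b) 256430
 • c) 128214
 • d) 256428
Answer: d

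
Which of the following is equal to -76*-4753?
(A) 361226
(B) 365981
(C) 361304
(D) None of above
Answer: D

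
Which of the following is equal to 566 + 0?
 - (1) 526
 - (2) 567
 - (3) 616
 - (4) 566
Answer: 4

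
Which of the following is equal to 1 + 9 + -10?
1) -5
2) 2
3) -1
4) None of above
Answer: 4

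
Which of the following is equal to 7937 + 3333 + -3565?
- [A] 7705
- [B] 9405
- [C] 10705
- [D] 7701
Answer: A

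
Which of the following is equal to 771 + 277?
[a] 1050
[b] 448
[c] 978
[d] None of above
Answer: d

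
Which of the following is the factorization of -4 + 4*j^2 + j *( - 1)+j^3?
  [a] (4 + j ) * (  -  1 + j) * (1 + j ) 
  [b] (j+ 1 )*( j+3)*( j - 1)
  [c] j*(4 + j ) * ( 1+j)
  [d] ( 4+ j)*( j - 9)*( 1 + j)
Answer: a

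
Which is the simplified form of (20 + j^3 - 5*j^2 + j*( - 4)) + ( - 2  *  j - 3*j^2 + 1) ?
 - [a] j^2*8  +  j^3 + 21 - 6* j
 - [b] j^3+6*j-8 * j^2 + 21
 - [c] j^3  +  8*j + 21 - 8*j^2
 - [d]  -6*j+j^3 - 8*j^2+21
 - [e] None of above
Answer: d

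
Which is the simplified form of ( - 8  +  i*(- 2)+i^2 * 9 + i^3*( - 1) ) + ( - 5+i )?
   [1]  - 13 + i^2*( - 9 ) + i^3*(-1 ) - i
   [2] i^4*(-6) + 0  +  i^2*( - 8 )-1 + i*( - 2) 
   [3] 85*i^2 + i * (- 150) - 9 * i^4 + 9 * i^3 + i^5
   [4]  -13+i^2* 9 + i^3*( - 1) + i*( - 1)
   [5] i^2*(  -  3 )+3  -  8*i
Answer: 4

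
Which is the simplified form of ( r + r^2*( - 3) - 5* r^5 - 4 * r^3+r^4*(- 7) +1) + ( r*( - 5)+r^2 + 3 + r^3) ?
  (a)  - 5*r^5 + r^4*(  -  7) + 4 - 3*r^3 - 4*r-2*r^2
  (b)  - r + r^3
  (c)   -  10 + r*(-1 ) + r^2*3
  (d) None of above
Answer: a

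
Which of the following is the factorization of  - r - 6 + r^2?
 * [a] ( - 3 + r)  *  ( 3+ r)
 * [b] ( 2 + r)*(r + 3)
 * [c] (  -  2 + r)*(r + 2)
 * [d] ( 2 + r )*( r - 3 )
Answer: d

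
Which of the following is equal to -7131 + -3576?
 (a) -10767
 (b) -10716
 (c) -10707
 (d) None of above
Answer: c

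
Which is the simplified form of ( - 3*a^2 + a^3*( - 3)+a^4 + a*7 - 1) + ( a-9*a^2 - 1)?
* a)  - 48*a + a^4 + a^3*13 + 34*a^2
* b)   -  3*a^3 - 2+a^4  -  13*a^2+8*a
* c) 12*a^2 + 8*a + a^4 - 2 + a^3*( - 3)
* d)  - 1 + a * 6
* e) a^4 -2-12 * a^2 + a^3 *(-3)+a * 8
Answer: e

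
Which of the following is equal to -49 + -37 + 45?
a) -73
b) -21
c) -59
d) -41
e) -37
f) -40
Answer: d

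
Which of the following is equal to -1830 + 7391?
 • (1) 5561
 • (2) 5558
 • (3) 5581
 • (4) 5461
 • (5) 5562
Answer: 1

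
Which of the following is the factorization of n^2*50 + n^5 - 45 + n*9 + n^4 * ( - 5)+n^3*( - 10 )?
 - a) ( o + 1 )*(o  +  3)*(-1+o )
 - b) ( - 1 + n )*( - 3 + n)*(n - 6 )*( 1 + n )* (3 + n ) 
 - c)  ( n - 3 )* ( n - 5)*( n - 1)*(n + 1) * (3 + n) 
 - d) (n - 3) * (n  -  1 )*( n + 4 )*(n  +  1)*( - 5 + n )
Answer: c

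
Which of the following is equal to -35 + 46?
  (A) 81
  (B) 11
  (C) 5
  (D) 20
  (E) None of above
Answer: B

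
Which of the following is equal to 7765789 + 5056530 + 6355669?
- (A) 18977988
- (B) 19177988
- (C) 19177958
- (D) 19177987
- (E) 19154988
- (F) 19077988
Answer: B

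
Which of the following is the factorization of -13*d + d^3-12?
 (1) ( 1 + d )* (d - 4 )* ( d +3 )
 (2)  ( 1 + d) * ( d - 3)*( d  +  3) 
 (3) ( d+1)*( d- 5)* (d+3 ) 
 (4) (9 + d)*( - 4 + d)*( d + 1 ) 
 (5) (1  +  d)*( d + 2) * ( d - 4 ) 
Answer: 1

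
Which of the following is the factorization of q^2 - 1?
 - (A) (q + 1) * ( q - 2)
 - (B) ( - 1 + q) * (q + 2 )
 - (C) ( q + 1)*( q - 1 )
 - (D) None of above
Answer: C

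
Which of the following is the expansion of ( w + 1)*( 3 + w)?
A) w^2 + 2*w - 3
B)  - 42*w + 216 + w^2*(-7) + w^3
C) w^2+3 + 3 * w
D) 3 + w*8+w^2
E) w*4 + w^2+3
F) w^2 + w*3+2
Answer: E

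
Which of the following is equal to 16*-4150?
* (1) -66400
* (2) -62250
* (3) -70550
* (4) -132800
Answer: 1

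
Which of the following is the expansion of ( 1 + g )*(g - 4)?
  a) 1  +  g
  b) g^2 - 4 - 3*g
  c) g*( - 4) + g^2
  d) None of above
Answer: b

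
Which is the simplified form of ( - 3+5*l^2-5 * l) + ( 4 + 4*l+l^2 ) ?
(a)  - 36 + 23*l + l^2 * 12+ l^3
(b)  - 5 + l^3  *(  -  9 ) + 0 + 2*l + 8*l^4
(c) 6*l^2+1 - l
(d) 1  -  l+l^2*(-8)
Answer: c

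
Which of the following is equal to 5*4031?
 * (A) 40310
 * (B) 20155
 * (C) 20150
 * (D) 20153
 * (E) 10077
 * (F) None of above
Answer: B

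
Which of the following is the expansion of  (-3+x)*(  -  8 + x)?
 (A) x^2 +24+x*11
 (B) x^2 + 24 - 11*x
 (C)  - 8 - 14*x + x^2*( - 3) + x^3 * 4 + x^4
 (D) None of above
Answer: B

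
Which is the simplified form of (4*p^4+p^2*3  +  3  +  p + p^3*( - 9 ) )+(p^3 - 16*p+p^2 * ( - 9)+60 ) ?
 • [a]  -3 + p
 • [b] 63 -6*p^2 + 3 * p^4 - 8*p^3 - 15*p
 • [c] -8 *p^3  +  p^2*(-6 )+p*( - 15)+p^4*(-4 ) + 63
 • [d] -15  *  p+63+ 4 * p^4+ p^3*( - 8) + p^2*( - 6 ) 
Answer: d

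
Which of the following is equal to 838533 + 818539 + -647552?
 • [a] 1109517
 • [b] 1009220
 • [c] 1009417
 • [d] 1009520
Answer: d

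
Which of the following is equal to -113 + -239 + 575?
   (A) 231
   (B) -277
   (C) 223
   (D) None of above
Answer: C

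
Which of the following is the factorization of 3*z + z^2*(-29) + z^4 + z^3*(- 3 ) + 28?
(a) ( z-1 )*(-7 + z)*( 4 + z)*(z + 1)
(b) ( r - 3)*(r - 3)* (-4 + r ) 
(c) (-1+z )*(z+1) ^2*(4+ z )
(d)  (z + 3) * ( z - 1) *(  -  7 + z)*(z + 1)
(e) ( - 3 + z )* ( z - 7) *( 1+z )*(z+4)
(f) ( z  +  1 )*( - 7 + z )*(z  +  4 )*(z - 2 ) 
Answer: a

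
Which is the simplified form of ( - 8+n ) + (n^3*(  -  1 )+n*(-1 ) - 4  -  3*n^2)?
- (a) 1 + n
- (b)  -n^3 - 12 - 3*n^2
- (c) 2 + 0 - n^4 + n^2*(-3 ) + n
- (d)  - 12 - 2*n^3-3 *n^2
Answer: b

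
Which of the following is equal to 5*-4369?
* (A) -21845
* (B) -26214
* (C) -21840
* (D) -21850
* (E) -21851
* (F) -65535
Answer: A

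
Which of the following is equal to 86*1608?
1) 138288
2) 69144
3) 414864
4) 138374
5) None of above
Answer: 1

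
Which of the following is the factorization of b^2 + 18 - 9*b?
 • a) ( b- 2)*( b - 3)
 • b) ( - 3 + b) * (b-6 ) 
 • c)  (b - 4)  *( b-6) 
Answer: b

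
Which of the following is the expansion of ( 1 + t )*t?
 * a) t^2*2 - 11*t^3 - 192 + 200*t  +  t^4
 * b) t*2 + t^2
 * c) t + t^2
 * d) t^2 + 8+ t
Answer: c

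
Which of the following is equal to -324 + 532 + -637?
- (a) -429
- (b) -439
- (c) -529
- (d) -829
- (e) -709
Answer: a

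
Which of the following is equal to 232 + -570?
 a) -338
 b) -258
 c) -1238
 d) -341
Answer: a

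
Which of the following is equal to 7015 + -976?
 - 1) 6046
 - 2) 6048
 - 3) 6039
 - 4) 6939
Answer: 3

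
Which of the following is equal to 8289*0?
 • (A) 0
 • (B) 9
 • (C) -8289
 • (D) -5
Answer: A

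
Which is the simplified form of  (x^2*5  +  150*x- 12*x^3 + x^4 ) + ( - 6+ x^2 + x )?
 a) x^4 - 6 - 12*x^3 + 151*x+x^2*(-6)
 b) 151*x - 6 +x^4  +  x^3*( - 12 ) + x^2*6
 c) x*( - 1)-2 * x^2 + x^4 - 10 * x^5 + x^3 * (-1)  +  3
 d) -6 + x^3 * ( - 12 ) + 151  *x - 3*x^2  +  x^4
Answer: b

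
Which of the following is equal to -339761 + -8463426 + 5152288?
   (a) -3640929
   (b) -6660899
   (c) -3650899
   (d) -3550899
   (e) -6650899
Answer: c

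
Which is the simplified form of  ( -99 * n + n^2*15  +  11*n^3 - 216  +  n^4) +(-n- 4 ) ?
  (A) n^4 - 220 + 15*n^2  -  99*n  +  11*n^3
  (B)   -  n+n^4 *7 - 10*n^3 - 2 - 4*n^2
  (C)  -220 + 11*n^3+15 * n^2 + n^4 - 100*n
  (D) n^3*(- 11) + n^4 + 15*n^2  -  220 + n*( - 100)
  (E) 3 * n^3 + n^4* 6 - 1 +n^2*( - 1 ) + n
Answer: C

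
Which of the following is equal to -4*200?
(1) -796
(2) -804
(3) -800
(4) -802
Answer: 3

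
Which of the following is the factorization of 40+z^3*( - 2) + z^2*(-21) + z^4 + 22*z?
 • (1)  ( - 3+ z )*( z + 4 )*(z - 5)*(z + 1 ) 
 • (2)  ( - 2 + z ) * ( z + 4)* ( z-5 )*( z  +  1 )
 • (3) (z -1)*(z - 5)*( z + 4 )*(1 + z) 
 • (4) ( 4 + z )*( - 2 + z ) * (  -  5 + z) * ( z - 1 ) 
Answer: 2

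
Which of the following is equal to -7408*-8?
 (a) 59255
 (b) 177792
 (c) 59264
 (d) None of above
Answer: c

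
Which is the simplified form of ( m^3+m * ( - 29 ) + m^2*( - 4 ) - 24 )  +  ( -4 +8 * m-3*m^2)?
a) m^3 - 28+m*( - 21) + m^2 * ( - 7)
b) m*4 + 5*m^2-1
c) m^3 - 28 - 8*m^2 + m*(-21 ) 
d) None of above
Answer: a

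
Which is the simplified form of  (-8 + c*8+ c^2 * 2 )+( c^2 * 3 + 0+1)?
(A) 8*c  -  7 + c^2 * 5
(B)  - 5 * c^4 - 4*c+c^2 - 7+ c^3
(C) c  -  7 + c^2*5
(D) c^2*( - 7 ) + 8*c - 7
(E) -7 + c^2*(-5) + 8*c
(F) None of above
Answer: A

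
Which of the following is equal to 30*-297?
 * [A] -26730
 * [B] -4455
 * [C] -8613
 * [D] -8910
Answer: D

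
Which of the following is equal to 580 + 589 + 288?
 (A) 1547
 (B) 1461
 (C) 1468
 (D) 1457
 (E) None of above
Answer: D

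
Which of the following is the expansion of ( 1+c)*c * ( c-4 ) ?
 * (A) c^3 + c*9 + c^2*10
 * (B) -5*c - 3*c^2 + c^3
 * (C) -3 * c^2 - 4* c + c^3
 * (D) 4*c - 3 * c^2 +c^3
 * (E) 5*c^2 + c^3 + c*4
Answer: C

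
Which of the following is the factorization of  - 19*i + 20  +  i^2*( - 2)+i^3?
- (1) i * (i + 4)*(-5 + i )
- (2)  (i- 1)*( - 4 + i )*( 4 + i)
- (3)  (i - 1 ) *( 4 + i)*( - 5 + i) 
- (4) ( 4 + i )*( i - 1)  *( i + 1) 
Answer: 3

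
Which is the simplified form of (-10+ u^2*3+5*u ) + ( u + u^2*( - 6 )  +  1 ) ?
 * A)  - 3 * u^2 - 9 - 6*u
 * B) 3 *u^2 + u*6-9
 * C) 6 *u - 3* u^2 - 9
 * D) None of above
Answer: C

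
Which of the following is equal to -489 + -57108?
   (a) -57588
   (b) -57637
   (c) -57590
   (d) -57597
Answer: d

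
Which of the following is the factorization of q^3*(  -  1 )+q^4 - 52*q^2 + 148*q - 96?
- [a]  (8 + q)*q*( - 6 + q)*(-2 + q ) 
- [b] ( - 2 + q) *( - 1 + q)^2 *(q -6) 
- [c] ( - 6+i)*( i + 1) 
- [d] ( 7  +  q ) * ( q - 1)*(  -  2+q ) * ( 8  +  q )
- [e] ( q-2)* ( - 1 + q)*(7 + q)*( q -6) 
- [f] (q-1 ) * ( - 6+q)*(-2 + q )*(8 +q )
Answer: f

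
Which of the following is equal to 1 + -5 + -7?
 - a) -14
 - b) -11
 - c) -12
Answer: b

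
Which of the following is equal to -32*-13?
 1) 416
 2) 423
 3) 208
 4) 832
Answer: 1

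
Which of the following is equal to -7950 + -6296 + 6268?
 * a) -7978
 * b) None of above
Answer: a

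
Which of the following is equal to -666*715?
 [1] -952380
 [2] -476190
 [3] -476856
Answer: 2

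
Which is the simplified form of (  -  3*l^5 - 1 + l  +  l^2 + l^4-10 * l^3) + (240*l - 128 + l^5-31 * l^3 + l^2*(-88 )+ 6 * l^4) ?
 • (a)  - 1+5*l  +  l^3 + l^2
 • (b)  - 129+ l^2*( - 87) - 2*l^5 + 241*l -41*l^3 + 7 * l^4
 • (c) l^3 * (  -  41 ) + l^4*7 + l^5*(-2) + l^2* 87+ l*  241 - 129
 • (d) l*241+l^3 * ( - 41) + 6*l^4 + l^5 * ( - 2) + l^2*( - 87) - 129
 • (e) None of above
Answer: b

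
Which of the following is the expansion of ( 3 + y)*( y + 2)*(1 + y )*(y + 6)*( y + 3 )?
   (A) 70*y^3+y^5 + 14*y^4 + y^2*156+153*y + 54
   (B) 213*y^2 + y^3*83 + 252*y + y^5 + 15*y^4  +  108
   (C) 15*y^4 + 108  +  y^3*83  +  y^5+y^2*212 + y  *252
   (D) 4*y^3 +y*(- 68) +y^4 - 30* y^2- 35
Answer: B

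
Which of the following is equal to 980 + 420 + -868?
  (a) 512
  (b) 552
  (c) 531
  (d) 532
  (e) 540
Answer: d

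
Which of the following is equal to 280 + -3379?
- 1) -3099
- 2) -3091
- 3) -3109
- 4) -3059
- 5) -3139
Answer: 1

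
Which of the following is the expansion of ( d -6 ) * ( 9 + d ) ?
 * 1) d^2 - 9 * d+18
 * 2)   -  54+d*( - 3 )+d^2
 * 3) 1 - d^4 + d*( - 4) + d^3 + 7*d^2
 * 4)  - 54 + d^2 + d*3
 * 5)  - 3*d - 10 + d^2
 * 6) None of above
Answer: 4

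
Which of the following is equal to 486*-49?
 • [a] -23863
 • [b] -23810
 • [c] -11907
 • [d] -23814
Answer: d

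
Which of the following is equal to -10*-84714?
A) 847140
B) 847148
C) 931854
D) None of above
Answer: A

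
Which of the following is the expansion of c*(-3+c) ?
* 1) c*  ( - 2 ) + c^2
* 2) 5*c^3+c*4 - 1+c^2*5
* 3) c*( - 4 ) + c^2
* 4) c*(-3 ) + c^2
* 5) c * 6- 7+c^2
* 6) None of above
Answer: 4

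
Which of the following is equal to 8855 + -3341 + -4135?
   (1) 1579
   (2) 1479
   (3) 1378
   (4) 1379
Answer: 4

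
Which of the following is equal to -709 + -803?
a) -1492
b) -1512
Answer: b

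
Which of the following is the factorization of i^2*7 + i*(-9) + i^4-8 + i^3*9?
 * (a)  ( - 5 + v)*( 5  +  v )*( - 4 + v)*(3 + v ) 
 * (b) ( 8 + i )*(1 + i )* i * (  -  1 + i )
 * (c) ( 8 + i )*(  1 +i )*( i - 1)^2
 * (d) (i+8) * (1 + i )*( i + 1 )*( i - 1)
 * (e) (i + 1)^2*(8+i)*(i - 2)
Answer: d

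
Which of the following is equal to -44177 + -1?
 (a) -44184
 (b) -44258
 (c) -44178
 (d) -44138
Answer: c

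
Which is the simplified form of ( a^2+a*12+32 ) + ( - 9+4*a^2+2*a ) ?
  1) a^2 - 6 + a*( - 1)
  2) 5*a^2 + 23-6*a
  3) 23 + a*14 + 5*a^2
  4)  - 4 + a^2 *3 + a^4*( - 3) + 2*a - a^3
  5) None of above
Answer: 3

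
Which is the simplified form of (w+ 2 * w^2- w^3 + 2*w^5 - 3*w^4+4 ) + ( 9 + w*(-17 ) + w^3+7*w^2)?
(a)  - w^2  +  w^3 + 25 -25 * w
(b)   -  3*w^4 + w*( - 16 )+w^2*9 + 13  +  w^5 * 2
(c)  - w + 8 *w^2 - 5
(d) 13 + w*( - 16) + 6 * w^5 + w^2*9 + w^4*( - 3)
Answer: b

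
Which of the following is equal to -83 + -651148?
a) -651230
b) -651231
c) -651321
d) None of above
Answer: b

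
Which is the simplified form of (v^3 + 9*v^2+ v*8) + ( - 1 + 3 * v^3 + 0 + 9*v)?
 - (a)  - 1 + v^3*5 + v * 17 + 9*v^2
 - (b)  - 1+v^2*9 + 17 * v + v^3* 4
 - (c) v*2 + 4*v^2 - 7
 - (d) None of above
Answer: b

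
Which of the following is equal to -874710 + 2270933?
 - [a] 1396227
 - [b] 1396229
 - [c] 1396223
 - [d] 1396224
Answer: c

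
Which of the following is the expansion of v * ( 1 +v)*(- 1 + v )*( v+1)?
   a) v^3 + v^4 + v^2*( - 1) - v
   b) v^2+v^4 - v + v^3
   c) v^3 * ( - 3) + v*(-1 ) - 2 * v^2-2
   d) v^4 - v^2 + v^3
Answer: a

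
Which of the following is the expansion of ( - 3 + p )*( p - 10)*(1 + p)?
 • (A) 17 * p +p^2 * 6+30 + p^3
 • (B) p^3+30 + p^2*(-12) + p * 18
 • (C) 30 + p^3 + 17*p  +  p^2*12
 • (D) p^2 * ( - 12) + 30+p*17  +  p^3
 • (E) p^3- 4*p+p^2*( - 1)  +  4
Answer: D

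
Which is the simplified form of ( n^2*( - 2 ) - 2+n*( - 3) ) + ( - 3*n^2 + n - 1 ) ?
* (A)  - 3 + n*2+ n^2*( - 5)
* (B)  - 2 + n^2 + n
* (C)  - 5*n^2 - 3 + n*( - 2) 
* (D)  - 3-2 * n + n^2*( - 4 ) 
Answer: C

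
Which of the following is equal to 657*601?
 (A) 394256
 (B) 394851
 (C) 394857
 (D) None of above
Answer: C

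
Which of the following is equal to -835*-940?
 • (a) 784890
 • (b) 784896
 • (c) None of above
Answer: c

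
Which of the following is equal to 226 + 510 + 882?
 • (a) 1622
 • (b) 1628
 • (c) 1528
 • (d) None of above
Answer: d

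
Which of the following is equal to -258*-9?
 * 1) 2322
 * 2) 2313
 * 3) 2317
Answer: 1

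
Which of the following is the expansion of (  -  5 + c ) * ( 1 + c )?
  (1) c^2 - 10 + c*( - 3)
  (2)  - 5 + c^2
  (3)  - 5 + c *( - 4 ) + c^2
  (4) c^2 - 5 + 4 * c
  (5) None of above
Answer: 3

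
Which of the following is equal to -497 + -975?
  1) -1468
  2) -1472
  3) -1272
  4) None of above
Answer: 2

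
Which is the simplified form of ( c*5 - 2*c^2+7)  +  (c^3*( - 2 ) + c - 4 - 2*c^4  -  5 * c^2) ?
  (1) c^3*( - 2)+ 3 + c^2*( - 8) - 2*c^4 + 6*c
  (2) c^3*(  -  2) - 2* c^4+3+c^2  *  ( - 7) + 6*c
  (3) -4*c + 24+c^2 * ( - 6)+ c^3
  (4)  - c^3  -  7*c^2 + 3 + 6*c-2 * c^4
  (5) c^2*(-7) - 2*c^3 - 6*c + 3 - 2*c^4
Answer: 2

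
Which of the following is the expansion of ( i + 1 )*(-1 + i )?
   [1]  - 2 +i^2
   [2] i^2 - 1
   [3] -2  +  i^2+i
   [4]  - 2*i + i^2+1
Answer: 2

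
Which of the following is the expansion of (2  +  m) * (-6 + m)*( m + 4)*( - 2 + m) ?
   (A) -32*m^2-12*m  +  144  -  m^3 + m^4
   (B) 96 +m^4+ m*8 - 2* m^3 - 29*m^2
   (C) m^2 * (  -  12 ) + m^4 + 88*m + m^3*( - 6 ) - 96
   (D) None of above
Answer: D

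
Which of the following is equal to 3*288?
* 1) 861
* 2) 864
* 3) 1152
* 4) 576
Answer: 2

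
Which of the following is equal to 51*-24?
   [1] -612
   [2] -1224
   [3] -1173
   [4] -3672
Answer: 2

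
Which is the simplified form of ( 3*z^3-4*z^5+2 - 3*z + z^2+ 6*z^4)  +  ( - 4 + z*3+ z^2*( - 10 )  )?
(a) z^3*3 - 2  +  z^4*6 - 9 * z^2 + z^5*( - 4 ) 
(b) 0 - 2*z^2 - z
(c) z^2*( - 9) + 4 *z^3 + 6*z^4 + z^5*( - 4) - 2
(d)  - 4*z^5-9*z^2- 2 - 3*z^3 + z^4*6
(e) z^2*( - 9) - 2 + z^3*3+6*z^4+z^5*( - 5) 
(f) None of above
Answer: a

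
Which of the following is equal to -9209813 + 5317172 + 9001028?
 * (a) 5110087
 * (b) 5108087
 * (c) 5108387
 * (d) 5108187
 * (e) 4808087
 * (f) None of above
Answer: c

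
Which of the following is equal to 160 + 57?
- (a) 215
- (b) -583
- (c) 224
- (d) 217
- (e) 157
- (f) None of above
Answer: d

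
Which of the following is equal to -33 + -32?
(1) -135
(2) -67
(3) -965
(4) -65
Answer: 4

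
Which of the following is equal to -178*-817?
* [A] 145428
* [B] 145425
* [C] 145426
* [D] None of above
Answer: C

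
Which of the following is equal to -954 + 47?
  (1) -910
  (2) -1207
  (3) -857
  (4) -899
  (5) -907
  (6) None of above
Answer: 5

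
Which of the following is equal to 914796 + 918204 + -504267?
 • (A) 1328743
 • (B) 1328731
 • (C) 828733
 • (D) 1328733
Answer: D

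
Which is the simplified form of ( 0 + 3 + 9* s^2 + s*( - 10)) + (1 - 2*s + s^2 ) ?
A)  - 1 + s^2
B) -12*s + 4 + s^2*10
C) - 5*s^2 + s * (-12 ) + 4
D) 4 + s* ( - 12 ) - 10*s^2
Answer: B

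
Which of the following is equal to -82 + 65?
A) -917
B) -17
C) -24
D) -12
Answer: B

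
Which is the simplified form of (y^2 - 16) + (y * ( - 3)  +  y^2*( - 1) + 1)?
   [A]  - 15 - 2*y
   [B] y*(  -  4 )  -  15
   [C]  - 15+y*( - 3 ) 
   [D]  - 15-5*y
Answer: C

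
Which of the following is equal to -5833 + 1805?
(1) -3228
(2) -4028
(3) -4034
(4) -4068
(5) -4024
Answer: 2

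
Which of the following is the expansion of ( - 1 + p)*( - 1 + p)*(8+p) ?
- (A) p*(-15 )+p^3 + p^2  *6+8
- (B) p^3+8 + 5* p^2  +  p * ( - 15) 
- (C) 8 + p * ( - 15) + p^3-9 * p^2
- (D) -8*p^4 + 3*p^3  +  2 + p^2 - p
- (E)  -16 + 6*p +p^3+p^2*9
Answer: A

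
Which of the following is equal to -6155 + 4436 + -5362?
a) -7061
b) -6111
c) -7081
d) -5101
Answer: c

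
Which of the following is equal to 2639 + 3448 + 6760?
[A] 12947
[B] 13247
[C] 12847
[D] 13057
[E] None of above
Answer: C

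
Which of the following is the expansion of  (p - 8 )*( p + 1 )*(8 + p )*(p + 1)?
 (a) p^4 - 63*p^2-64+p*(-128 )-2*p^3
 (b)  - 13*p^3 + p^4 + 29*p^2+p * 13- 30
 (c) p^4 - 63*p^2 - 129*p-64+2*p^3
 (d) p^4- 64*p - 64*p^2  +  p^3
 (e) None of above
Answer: e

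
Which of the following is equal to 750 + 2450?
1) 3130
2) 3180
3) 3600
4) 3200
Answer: 4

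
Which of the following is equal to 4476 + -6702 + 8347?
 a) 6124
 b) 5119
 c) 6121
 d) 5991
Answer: c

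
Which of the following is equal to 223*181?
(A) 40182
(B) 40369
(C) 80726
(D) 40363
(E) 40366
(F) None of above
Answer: D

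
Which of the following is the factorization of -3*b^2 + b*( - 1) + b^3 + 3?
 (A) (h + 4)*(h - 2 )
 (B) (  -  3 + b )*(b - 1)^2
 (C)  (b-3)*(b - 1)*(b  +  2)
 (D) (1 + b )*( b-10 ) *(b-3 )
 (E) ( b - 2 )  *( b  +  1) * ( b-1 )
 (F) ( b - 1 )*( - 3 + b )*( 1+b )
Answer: F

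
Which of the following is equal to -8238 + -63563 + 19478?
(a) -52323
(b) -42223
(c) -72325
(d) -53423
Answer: a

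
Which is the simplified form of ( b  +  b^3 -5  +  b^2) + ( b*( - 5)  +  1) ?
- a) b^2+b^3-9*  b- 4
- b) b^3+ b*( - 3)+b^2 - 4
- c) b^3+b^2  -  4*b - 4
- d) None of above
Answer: c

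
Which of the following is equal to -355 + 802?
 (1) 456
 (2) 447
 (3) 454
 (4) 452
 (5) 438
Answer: 2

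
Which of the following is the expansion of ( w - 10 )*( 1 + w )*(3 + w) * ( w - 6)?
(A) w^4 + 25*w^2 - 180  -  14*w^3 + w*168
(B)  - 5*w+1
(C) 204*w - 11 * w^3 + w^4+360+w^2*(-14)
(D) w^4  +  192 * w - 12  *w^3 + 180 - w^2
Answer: D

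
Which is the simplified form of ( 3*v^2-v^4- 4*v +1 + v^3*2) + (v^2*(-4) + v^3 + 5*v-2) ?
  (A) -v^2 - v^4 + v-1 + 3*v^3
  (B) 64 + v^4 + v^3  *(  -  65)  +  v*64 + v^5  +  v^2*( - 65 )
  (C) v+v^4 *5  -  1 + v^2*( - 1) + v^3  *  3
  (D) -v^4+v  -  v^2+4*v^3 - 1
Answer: A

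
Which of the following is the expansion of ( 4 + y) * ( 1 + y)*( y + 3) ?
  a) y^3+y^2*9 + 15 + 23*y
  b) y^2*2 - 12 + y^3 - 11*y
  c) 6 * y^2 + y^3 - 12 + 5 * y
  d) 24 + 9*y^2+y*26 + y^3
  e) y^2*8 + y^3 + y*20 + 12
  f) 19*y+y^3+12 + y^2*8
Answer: f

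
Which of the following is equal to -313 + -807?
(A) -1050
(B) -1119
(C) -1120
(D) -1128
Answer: C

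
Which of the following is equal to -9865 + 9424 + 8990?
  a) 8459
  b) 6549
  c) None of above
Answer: c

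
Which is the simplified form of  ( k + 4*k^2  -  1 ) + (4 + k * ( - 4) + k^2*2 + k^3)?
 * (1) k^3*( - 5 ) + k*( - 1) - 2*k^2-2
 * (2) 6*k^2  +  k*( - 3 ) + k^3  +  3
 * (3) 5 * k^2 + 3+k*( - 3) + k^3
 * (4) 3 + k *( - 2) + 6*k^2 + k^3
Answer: 2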